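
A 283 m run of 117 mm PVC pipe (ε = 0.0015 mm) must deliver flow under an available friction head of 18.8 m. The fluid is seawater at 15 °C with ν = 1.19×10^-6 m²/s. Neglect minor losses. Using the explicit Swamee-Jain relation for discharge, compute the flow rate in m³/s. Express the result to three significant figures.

Q ≈ 0.0349 m³/s

Swamee-Jain (Type II): Q = -0.965·√(gD⁵h_f/L)·ln[ε/(3.7D) + √(3.17ν²L/(gD³h_f))]
√(gD⁵h_f/L) = √(9.81·0.117⁵·18.8/283) = 0.003780
ε/(3.7D) = 3.47×10^-6; √(3.17ν²L/(gD³h_f)) = 6.56×10^-5
Q = -0.965·0.003780·ln(6.905×10^-5) = 0.03495 m³/s
Check: V = 3.25 m/s, Re = 3.20×10^5, f = 0.01436, h_f = 18.7 m ≈ 18.8 m ✓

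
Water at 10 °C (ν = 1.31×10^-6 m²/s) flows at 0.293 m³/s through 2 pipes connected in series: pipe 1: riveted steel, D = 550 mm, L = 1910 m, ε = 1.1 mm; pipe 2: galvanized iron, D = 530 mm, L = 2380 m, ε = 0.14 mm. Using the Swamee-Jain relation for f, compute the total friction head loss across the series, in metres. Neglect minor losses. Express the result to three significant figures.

Pipe 1: V = 1.233 m/s, Re = 5.18×10^5, ε/D = 0.00200, f = 0.02389, h_1 = f(L/D)V²/2g = 6.430 m
Pipe 2: V = 1.328 m/s, Re = 5.37×10^5, ε/D = 2.64×10^-4, f = 0.01600, h_2 = f(L/D)V²/2g = 6.458 m
Series → Q common, losses add: H = Σh = 12.89 m

H ≈ 12.9 m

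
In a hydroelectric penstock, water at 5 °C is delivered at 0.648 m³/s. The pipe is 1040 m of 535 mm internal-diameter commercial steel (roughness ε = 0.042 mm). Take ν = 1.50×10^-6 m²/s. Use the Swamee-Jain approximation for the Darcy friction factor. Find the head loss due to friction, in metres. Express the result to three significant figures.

h_f ≈ 10.8 m

V = 4Q/(πD²) = 4·0.648/(π·0.535²) = 2.883 m/s
Re = VD/ν = 2.883·0.535/1.50×10^-6 = 1.03×10^6 → turbulent
ε/D = 0.042/535 = 7.85×10^-5
Swamee-Jain: f = 0.01314
h_f = f(L/D)V²/(2g) = 0.01314·(1040/0.535)·2.883²/(2·9.81) = 10.82 m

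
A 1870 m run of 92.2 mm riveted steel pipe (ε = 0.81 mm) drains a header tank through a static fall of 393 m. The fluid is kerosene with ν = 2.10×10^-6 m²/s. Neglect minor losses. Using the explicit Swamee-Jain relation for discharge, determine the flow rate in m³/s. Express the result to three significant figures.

Swamee-Jain (Type II): Q = -0.965·√(gD⁵h_f/L)·ln[ε/(3.7D) + √(3.17ν²L/(gD³h_f))]
√(gD⁵h_f/L) = √(9.81·0.0922⁵·393/1870) = 0.003706
ε/(3.7D) = 0.00237; √(3.17ν²L/(gD³h_f)) = 9.30×10^-5
Q = -0.965·0.003706·ln(0.002467) = 0.02148 m³/s
Check: V = 3.22 m/s, Re = 1.41×10^5, f = 0.03696, h_f = 395 m ≈ 393 m ✓

Q ≈ 0.0215 m³/s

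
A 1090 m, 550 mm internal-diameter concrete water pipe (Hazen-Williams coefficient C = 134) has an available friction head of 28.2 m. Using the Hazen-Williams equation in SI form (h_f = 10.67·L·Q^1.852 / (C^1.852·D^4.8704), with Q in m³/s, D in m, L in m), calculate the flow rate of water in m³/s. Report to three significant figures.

Q ≈ 1.08 m³/s

Rearranging: Q = [h_f·C^1.852·D^4.8704 / (10.67·L)]^(1/1.852)
Q = [28.2·134^1.852·0.550^4.8704 / (10.67·1090)]^0.540 = 1.077 m³/s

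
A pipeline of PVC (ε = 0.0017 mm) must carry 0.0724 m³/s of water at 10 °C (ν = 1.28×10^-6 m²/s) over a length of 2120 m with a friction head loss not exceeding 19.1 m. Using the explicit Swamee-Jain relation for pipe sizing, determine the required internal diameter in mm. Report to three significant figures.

D ≈ 237 mm

Swamee-Jain (Type III): D = 0.66·[ε^1.25·(LQ²/(gh_f))^4.75 + ν·Q^9.4·(L/(gh_f))^5.2]^0.04
LQ²/(gh_f) = 0.05931; L/(gh_f) = 11.31
Term 1 = ε^1.25·(…)^4.75 = 9.13×10^-14; Term 2 = ν·Q^9.4·(…)^5.2 = 7.37×10^-12
D = 0.66·(9.13×10^-14 + 7.37×10^-12)^0.04 = 0.2368 m = 237 mm
Check: V = 1.64 m/s, Re = 3.04×10^5, f = 0.01442, h_f = 17.8 m ≈ 19.1 m ✓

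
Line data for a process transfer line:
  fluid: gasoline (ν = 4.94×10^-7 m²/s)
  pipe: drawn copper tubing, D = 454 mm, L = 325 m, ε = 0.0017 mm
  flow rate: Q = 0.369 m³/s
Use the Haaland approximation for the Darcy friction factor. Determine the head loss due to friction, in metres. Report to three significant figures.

V = 4Q/(πD²) = 4·0.369/(π·0.454²) = 2.279 m/s
Re = VD/ν = 2.279·0.454/4.94×10^-7 = 2.09×10^6 → turbulent
ε/D = 0.0017/454 = 3.74×10^-6
Haaland: f = 0.01038
h_f = f(L/D)V²/(2g) = 0.01038·(325/0.454)·2.279²/(2·9.81) = 1.967 m

h_f ≈ 1.97 m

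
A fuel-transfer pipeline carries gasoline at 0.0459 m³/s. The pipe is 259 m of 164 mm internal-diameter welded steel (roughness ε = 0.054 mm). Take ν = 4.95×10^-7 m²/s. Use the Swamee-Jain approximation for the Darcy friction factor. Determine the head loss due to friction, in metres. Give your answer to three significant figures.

h_f ≈ 6.18 m

V = 4Q/(πD²) = 4·0.0459/(π·0.164²) = 2.173 m/s
Re = VD/ν = 2.173·0.164/4.95×10^-7 = 7.20×10^5 → turbulent
ε/D = 0.054/164 = 3.29×10^-4
Swamee-Jain: f = 0.01625
h_f = f(L/D)V²/(2g) = 0.01625·(259/0.164)·2.173²/(2·9.81) = 6.177 m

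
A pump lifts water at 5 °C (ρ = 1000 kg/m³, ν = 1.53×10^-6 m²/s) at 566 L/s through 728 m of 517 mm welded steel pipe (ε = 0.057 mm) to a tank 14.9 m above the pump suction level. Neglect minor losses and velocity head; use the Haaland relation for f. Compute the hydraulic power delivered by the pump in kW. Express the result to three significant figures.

P_hyd ≈ 122 kW

V = 4Q/(πD²) = 2.696 m/s; Re = 9.11×10^5; ε/D = 1.10×10^-4; f = 0.01357
h_f = f(L/D)V²/2g = 7.082 m
Total head H = z + h_f = 14.9 + 7.082 = 21.98 m
P_hyd = ρgQH = 1000·9.81·0.566·21.98 = 122.1 kW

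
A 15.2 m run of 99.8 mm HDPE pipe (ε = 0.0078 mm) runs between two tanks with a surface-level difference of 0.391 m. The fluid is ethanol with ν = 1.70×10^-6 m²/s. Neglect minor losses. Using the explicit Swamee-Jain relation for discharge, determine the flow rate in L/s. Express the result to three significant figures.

Swamee-Jain (Type II): Q = -0.965·√(gD⁵h_f/L)·ln[ε/(3.7D) + √(3.17ν²L/(gD³h_f))]
√(gD⁵h_f/L) = √(9.81·0.0998⁵·0.391/15.2) = 0.001581
ε/(3.7D) = 2.11×10^-5; √(3.17ν²L/(gD³h_f)) = 1.91×10^-4
Q = -0.965·0.001581·ln(2.122×10^-4) = 0.01290 m³/s
Check: V = 1.65 m/s, Re = 9.68×10^4, f = 0.01844, h_f = 0.389 m ≈ 0.391 m ✓

Q ≈ 12.9 L/s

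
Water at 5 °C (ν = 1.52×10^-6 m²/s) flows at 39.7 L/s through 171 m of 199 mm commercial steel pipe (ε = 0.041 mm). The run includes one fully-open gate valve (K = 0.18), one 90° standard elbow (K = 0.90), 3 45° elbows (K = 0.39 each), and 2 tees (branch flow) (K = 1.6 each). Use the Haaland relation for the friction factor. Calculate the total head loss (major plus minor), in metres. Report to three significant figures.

V = 4Q/(πD²) = 1.276 m/s; V²/2g = 0.08304 m
Re = 1.67×10^5, ε/D = 2.06×10^-4 → f = 0.01733 (Haaland)
Major: h_f = f(L/D)·V²/2g = 0.01733·859.3·0.08304 = 1.237 m
Minor: ΣK = 5.45; h_m = ΣK·V²/2g = 0.4526 m
Total H_L = 1.237 + 0.4526 = 1.689 m

H_L ≈ 1.69 m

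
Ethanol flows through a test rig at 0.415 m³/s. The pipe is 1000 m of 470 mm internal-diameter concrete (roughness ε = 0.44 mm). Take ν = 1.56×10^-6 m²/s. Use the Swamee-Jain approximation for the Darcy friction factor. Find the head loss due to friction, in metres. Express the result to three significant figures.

V = 4Q/(πD²) = 4·0.415/(π·0.470²) = 2.392 m/s
Re = VD/ν = 2.392·0.470/1.56×10^-6 = 7.21×10^5 → turbulent
ε/D = 0.44/470 = 9.36×10^-4
Swamee-Jain: f = 0.01987
h_f = f(L/D)V²/(2g) = 0.01987·(1000/0.470)·2.392²/(2·9.81) = 12.33 m

h_f ≈ 12.3 m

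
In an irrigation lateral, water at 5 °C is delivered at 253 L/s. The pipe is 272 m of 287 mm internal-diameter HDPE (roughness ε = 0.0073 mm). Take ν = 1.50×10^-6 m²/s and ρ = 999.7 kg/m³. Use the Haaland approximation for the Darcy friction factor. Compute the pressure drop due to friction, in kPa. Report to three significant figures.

V = 4Q/(πD²) = 4·0.253/(π·0.287²) = 3.911 m/s
Re = VD/ν = 3.911·0.287/1.50×10^-6 = 7.48×10^5 → turbulent
ε/D = 0.0073/287 = 2.54×10^-5
Haaland: f = 0.01257
h_f = f(L/D)V²/(2g) = 0.01257·(272/0.287)·3.911²/(2·9.81) = 9.286 m
Δp = ρg·h_f = 999.7·9.81·9.286 = 91.06 kPa

Δp ≈ 91.1 kPa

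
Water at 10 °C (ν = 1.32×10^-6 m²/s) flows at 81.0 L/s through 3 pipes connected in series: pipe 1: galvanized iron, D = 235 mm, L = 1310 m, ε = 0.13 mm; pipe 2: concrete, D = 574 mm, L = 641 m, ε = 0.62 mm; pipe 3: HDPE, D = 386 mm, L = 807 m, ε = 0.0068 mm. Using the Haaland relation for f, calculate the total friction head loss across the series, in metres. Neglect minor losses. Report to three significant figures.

Pipe 1: V = 1.867 m/s, Re = 3.32×10^5, ε/D = 5.53×10^-4, f = 0.01826, h_1 = f(L/D)V²/2g = 18.10 m
Pipe 2: V = 0.3130 m/s, Re = 1.36×10^5, ε/D = 0.00108, f = 0.02172, h_2 = f(L/D)V²/2g = 0.1211 m
Pipe 3: V = 0.6922 m/s, Re = 2.02×10^5, ε/D = 1.76×10^-5, f = 0.01557, h_3 = f(L/D)V²/2g = 0.7950 m
Series → Q common, losses add: H = Σh = 19.01 m

H ≈ 19.0 m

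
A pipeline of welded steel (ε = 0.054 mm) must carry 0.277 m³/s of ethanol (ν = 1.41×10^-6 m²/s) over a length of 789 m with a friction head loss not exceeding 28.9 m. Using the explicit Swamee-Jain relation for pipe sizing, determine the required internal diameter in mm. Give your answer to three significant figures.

D ≈ 306 mm

Swamee-Jain (Type III): D = 0.66·[ε^1.25·(LQ²/(gh_f))^4.75 + ν·Q^9.4·(L/(gh_f))^5.2]^0.04
LQ²/(gh_f) = 0.2135; L/(gh_f) = 2.783
Term 1 = ε^1.25·(…)^4.75 = 3.02×10^-9; Term 2 = ν·Q^9.4·(…)^5.2 = 1.66×10^-9
D = 0.66·(3.02×10^-9 + 1.66×10^-9)^0.04 = 0.3065 m = 306 mm
Check: V = 3.76 m/s, Re = 8.16×10^5, f = 0.01470, h_f = 27.2 m ≈ 28.9 m ✓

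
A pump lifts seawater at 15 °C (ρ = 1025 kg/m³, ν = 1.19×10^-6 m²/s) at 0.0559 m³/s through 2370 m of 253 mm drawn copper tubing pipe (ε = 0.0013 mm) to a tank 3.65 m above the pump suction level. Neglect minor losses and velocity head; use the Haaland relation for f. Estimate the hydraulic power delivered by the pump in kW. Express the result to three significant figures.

V = 4Q/(πD²) = 1.112 m/s; Re = 2.36×10^5; ε/D = 5.14×10^-6; f = 0.01504
h_f = f(L/D)V²/2g = 8.878 m
Total head H = z + h_f = 3.65 + 8.878 = 12.53 m
P_hyd = ρgQH = 1025·9.81·0.0559·12.53 = 7.042 kW

P_hyd ≈ 7.04 kW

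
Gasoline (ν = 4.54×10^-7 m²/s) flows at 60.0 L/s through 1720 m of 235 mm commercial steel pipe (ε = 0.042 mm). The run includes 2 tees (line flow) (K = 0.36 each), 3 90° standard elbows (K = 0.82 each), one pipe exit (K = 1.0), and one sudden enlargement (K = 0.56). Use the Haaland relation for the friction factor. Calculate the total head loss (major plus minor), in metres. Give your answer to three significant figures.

H_L ≈ 10.9 m

V = 4Q/(πD²) = 1.383 m/s; V²/2g = 0.09753 m
Re = 7.16×10^5, ε/D = 1.79×10^-4 → f = 0.01466 (Haaland)
Major: h_f = f(L/D)·V²/2g = 0.01466·7319·0.09753 = 10.47 m
Minor: ΣK = 4.74; h_m = ΣK·V²/2g = 0.4623 m
Total H_L = 10.47 + 0.4623 = 10.93 m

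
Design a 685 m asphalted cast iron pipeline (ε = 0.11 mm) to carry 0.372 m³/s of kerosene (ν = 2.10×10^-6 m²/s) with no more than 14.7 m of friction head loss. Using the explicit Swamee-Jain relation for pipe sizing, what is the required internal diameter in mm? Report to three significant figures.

Swamee-Jain (Type III): D = 0.66·[ε^1.25·(LQ²/(gh_f))^4.75 + ν·Q^9.4·(L/(gh_f))^5.2]^0.04
LQ²/(gh_f) = 0.6573; L/(gh_f) = 4.750
Term 1 = ε^1.25·(…)^4.75 = 1.54×10^-6; Term 2 = ν·Q^9.4·(…)^5.2 = 6.37×10^-7
D = 0.66·(1.54×10^-6 + 6.37×10^-7)^0.04 = 0.3918 m = 392 mm
Check: V = 3.09 m/s, Re = 5.76×10^5, f = 0.01606, h_f = 13.6 m ≈ 14.7 m ✓

D ≈ 392 mm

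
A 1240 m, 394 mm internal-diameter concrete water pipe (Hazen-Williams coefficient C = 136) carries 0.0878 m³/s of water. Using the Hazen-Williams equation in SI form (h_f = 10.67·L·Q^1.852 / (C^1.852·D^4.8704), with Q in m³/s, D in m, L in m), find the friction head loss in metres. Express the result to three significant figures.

h_f = 10.67·1240·0.0878^1.852 / (136^1.852·0.394^4.8704) = 1.527 m

h_f ≈ 1.53 m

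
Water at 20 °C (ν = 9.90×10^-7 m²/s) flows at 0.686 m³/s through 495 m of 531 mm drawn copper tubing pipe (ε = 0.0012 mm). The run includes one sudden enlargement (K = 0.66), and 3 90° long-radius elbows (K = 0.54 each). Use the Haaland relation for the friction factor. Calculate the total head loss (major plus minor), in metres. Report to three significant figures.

H_L ≈ 6.00 m

V = 4Q/(πD²) = 3.098 m/s; V²/2g = 0.4891 m
Re = 1.66×10^6, ε/D = 2.26×10^-6 → f = 0.01071 (Haaland)
Major: h_f = f(L/D)·V²/2g = 0.01071·932.2·0.4891 = 4.882 m
Minor: ΣK = 2.28; h_m = ΣK·V²/2g = 1.115 m
Total H_L = 4.882 + 1.115 = 5.998 m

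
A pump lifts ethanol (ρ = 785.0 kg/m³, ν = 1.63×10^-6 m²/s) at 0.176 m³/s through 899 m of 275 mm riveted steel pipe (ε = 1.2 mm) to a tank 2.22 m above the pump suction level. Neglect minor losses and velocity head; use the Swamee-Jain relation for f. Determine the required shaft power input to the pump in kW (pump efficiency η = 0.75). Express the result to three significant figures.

V = 4Q/(πD²) = 2.963 m/s; Re = 5.00×10^5; ε/D = 0.00436; f = 0.02946
h_f = f(L/D)V²/2g = 43.10 m
Total head H = z + h_f = 2.22 + 43.10 = 45.32 m
P_hyd = ρgQH = 785.0·9.81·0.176·45.32 = 61.43 kW
P_shaft = P_hyd/η = 61.43/0.75 = 81.91 kW

P_shaft ≈ 81.9 kW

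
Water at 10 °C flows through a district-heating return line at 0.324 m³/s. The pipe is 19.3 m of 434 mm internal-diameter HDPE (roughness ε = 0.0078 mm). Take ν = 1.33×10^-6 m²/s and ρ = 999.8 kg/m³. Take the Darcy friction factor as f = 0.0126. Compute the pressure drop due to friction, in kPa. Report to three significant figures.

Δp ≈ 1.34 kPa

V = 4Q/(πD²) = 4·0.324/(π·0.434²) = 2.190 m/s
h_f = f(L/D)V²/(2g) = 0.01260·(19.3/0.434)·2.190²/(2·9.81) = 0.1370 m
Δp = ρg·h_f = 999.8·9.81·0.1370 = 1.344 kPa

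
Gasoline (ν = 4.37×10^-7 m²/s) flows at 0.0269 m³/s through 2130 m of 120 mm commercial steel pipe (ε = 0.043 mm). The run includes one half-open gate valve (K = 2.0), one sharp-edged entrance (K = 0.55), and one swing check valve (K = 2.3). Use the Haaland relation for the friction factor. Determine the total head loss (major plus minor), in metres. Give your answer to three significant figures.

H_L ≈ 85.2 m

V = 4Q/(πD²) = 2.378 m/s; V²/2g = 0.2883 m
Re = 6.53×10^5, ε/D = 3.58×10^-4 → f = 0.01638 (Haaland)
Major: h_f = f(L/D)·V²/2g = 0.01638·17750·0.2883 = 83.83 m
Minor: ΣK = 4.85; h_m = ΣK·V²/2g = 1.398 m
Total H_L = 83.83 + 1.398 = 85.22 m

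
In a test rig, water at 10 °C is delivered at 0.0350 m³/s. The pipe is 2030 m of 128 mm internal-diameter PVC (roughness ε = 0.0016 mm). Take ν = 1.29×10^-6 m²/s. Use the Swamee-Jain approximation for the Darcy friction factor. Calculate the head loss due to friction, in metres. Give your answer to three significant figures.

h_f ≈ 88.5 m

V = 4Q/(πD²) = 4·0.0350/(π·0.128²) = 2.720 m/s
Re = VD/ν = 2.720·0.128/1.29×10^-6 = 2.70×10^5 → turbulent
ε/D = 0.0016/128 = 1.25×10^-5
Swamee-Jain: f = 0.01480
h_f = f(L/D)V²/(2g) = 0.01480·(2030/0.128)·2.720²/(2·9.81) = 88.51 m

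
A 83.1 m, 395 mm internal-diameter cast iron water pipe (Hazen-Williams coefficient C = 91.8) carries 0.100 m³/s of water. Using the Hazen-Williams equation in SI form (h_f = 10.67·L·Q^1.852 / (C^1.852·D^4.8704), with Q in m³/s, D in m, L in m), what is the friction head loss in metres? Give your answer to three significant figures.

h_f ≈ 0.266 m

h_f = 10.67·83.1·0.100^1.852 / (91.8^1.852·0.395^4.8704) = 0.2663 m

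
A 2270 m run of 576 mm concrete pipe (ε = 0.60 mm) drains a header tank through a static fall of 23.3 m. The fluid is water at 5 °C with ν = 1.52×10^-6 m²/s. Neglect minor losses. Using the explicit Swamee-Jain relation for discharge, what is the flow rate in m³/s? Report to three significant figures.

Swamee-Jain (Type II): Q = -0.965·√(gD⁵h_f/L)·ln[ε/(3.7D) + √(3.17ν²L/(gD³h_f))]
√(gD⁵h_f/L) = √(9.81·0.576⁵·23.3/2270) = 0.07990
ε/(3.7D) = 2.82×10^-4; √(3.17ν²L/(gD³h_f)) = 1.95×10^-5
Q = -0.965·0.07990·ln(3.010×10^-4) = 0.6252 m³/s
Check: V = 2.40 m/s, Re = 9.09×10^5, f = 0.02025, h_f = 23.4 m ≈ 23.3 m ✓

Q ≈ 0.625 m³/s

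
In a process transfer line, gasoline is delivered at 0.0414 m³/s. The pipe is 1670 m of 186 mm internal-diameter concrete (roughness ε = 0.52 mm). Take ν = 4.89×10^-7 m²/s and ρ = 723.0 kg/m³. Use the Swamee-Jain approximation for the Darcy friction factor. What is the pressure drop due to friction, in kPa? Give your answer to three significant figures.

V = 4Q/(πD²) = 4·0.0414/(π·0.186²) = 1.524 m/s
Re = VD/ν = 1.524·0.186/4.89×10^-7 = 5.80×10^5 → turbulent
ε/D = 0.52/186 = 0.00280
Swamee-Jain: f = 0.02600
h_f = f(L/D)V²/(2g) = 0.02600·(1670/0.186)·1.524²/(2·9.81) = 27.62 m
Δp = ρg·h_f = 723.0·9.81·27.62 = 195.9 kPa

Δp ≈ 196 kPa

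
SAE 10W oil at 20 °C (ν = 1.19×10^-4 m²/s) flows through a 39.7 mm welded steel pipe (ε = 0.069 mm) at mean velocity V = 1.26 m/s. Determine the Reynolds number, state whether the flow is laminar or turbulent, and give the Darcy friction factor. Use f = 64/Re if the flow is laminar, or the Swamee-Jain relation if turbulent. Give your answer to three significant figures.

Re = VD/ν = 1.260·0.0397/1.19×10^-4 = 420
Re < 2300 → laminar → f = 64/Re = 0.1523

Re ≈ 420; laminar; f = 64/Re ≈ 0.152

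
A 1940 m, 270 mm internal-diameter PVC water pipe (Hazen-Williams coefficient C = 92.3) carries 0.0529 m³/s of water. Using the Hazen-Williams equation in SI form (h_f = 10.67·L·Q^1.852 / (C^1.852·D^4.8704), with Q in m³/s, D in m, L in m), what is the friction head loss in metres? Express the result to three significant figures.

h_f = 10.67·1940·0.0529^1.852 / (92.3^1.852·0.270^4.8704) = 12.07 m

h_f ≈ 12.1 m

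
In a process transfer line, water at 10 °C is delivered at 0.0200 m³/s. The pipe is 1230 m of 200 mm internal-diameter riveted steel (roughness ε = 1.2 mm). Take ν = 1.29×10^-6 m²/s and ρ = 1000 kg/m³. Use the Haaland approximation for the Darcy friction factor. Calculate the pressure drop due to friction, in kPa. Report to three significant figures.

V = 4Q/(πD²) = 4·0.0200/(π·0.200²) = 0.6366 m/s
Re = VD/ν = 0.6366·0.200/1.29×10^-6 = 9.87×10^4 → turbulent
ε/D = 1.2/200 = 0.00600
Haaland: f = 0.03295
h_f = f(L/D)V²/(2g) = 0.03295·(1230/0.200)·0.6366²/(2·9.81) = 4.186 m
Δp = ρg·h_f = 1000·9.81·4.186 = 41.06 kPa

Δp ≈ 41.1 kPa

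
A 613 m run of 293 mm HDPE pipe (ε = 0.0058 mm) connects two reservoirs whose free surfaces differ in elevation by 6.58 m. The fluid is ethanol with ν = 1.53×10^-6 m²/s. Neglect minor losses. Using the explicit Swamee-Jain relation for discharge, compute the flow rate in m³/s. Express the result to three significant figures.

Swamee-Jain (Type II): Q = -0.965·√(gD⁵h_f/L)·ln[ε/(3.7D) + √(3.17ν²L/(gD³h_f))]
√(gD⁵h_f/L) = √(9.81·0.293⁵·6.58/613) = 0.01508
ε/(3.7D) = 5.35×10^-6; √(3.17ν²L/(gD³h_f)) = 5.29×10^-5
Q = -0.965·0.01508·ln(5.828×10^-5) = 0.1419 m³/s
Check: V = 2.10 m/s, Re = 4.03×10^5, f = 0.01389, h_f = 6.56 m ≈ 6.58 m ✓

Q ≈ 0.142 m³/s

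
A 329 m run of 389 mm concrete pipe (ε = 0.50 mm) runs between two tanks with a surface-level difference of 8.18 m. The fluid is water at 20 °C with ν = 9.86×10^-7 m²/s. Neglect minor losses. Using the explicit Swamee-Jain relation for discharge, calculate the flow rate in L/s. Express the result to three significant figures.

Swamee-Jain (Type II): Q = -0.965·√(gD⁵h_f/L)·ln[ε/(3.7D) + √(3.17ν²L/(gD³h_f))]
√(gD⁵h_f/L) = √(9.81·0.389⁵·8.18/329) = 0.04661
ε/(3.7D) = 3.47×10^-4; √(3.17ν²L/(gD³h_f)) = 1.47×10^-5
Q = -0.965·0.04661·ln(3.620×10^-4) = 0.3564 m³/s
Check: V = 3.00 m/s, Re = 1.18×10^6, f = 0.02118, h_f = 8.21 m ≈ 8.18 m ✓

Q ≈ 356 L/s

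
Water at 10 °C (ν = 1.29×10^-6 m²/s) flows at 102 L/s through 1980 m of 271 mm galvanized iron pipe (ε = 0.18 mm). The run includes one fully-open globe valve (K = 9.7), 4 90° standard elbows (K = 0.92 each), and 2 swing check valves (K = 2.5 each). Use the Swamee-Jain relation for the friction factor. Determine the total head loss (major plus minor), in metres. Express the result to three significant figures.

V = 4Q/(πD²) = 1.768 m/s; V²/2g = 0.1594 m
Re = 3.71×10^5, ε/D = 6.64×10^-4 → f = 0.01899 (Swamee-Jain)
Major: h_f = f(L/D)·V²/2g = 0.01899·7306·0.1594 = 22.11 m
Minor: ΣK = 18.4; h_m = ΣK·V²/2g = 2.929 m
Total H_L = 22.11 + 2.929 = 25.04 m

H_L ≈ 25.0 m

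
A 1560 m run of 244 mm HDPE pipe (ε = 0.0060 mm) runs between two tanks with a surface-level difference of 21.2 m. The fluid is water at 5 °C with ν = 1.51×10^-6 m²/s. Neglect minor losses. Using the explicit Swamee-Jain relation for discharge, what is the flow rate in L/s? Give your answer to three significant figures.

Swamee-Jain (Type II): Q = -0.965·√(gD⁵h_f/L)·ln[ε/(3.7D) + √(3.17ν²L/(gD³h_f))]
√(gD⁵h_f/L) = √(9.81·0.244⁵·21.2/1560) = 0.01074
ε/(3.7D) = 6.65×10^-6; √(3.17ν²L/(gD³h_f)) = 6.11×10^-5
Q = -0.965·0.01074·ln(6.774×10^-5) = 0.09947 m³/s
Check: V = 2.13 m/s, Re = 3.44×10^5, f = 0.01432, h_f = 21.1 m ≈ 21.2 m ✓

Q ≈ 99.5 L/s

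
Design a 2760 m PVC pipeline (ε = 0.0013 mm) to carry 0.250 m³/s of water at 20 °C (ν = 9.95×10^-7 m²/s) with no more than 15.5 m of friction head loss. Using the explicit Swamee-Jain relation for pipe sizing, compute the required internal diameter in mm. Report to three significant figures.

D ≈ 412 mm

Swamee-Jain (Type III): D = 0.66·[ε^1.25·(LQ²/(gh_f))^4.75 + ν·Q^9.4·(L/(gh_f))^5.2]^0.04
LQ²/(gh_f) = 1.134; L/(gh_f) = 18.15
Term 1 = ε^1.25·(…)^4.75 = 7.99×10^-8; Term 2 = ν·Q^9.4·(…)^5.2 = 7.67×10^-6
D = 0.66·(7.99×10^-8 + 7.67×10^-6)^0.04 = 0.4122 m = 412 mm
Check: V = 1.87 m/s, Re = 7.76×10^5, f = 0.01219, h_f = 14.6 m ≈ 15.5 m ✓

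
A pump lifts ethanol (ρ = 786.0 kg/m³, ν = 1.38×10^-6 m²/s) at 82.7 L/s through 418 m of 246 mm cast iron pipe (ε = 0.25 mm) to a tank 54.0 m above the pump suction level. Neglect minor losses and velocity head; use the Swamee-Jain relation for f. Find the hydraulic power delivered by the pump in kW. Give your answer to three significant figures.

P_hyd ≈ 37.9 kW

V = 4Q/(πD²) = 1.740 m/s; Re = 3.10×10^5; ε/D = 0.00102; f = 0.02078
h_f = f(L/D)V²/2g = 5.449 m
Total head H = z + h_f = 54.0 + 5.449 = 59.45 m
P_hyd = ρgQH = 786.0·9.81·0.0827·59.45 = 37.91 kW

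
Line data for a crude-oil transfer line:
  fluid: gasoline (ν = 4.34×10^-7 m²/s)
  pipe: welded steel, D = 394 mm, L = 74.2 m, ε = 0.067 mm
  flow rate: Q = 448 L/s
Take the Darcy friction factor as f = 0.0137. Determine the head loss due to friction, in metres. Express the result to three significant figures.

V = 4Q/(πD²) = 4·0.448/(π·0.394²) = 3.674 m/s
h_f = f(L/D)V²/(2g) = 0.01370·(74.2/0.394)·3.674²/(2·9.81) = 1.775 m

h_f ≈ 1.78 m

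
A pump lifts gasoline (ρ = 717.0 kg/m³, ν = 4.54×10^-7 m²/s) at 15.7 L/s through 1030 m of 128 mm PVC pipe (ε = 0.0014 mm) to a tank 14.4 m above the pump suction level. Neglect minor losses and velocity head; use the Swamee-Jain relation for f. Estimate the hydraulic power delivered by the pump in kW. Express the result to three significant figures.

V = 4Q/(πD²) = 1.220 m/s; Re = 3.44×10^5; ε/D = 1.09×10^-5; f = 0.01415
h_f = f(L/D)V²/2g = 8.640 m
Total head H = z + h_f = 14.4 + 8.640 = 23.04 m
P_hyd = ρgQH = 717.0·9.81·0.0157·23.04 = 2.544 kW

P_hyd ≈ 2.54 kW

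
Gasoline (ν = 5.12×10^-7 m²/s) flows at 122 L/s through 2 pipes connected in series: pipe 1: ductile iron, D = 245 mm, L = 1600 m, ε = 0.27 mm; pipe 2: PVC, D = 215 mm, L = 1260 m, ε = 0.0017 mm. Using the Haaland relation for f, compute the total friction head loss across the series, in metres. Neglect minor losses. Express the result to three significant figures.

H ≈ 82.9 m

Pipe 1: V = 2.588 m/s, Re = 1.24×10^6, ε/D = 0.00110, f = 0.02035, h_1 = f(L/D)V²/2g = 45.36 m
Pipe 2: V = 3.360 m/s, Re = 1.41×10^6, ε/D = 7.91×10^-6, f = 0.01112, h_2 = f(L/D)V²/2g = 37.52 m
Series → Q common, losses add: H = Σh = 82.88 m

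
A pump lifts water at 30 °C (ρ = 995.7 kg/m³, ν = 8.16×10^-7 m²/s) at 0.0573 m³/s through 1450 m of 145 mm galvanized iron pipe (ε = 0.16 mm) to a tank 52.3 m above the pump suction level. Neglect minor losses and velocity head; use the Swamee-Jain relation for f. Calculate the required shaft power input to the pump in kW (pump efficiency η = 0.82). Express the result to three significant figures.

P_shaft ≈ 122 kW

V = 4Q/(πD²) = 3.470 m/s; Re = 6.17×10^5; ε/D = 0.00110; f = 0.02068
h_f = f(L/D)V²/2g = 126.9 m
Total head H = z + h_f = 52.3 + 126.9 = 179.2 m
P_hyd = ρgQH = 995.7·9.81·0.0573·179.2 = 100.3 kW
P_shaft = P_hyd/η = 100.3/0.82 = 122.3 kW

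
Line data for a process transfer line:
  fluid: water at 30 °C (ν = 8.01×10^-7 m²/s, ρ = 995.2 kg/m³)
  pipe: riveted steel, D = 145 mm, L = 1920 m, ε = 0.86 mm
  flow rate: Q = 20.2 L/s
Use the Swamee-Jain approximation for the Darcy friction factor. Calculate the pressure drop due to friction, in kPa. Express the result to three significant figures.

V = 4Q/(πD²) = 4·0.0202/(π·0.145²) = 1.223 m/s
Re = VD/ν = 1.223·0.145/8.01×10^-7 = 2.21×10^5 → turbulent
ε/D = 0.86/145 = 0.00593
Swamee-Jain: f = 0.03254
h_f = f(L/D)V²/(2g) = 0.03254·(1920/0.145)·1.223²/(2·9.81) = 32.87 m
Δp = ρg·h_f = 995.2·9.81·32.87 = 320.9 kPa

Δp ≈ 321 kPa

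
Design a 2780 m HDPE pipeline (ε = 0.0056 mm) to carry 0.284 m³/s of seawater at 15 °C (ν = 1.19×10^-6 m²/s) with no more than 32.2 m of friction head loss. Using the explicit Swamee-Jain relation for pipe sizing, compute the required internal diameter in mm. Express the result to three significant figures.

Swamee-Jain (Type III): D = 0.66·[ε^1.25·(LQ²/(gh_f))^4.75 + ν·Q^9.4·(L/(gh_f))^5.2]^0.04
LQ²/(gh_f) = 0.7098; L/(gh_f) = 8.801
Term 1 = ε^1.25·(…)^4.75 = 5.35×10^-8; Term 2 = ν·Q^9.4·(…)^5.2 = 7.05×10^-7
D = 0.66·(5.35×10^-8 + 7.05×10^-7)^0.04 = 0.3756 m = 376 mm
Check: V = 2.56 m/s, Re = 8.09×10^5, f = 0.01235, h_f = 30.6 m ≈ 32.2 m ✓

D ≈ 376 mm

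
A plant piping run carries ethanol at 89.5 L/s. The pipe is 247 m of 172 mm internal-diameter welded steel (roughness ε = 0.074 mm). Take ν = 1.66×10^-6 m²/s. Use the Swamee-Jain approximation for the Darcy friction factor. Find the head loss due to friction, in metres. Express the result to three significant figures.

h_f ≈ 19.1 m

V = 4Q/(πD²) = 4·0.0895/(π·0.172²) = 3.852 m/s
Re = VD/ν = 3.852·0.172/1.66×10^-6 = 3.99×10^5 → turbulent
ε/D = 0.074/172 = 4.30×10^-4
Swamee-Jain: f = 0.01756
h_f = f(L/D)V²/(2g) = 0.01756·(247/0.172)·3.852²/(2·9.81) = 19.07 m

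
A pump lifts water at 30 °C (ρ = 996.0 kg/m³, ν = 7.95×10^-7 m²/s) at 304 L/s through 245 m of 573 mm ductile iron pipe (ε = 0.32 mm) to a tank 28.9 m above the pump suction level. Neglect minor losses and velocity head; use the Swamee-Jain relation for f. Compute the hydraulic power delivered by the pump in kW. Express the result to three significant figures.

V = 4Q/(πD²) = 1.179 m/s; Re = 8.50×10^5; ε/D = 5.58×10^-4; f = 0.01777
h_f = f(L/D)V²/2g = 0.5381 m
Total head H = z + h_f = 28.9 + 0.5381 = 29.44 m
P_hyd = ρgQH = 996.0·9.81·0.304·29.44 = 87.44 kW

P_hyd ≈ 87.4 kW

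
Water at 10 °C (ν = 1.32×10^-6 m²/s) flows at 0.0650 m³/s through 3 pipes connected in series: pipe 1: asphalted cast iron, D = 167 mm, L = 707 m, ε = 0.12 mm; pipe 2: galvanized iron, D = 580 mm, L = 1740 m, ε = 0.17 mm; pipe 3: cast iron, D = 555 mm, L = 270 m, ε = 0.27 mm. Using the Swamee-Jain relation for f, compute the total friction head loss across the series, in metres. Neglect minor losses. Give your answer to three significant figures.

Pipe 1: V = 2.967 m/s, Re = 3.75×10^5, ε/D = 7.19×10^-4, f = 0.01926, h_1 = f(L/D)V²/2g = 36.59 m
Pipe 2: V = 0.2460 m/s, Re = 1.08×10^5, ε/D = 2.93×10^-4, f = 0.01924, h_2 = f(L/D)V²/2g = 0.1781 m
Pipe 3: V = 0.2687 m/s, Re = 1.13×10^5, ε/D = 4.86×10^-4, f = 0.02005, h_3 = f(L/D)V²/2g = 0.03588 m
Series → Q common, losses add: H = Σh = 36.80 m

H ≈ 36.8 m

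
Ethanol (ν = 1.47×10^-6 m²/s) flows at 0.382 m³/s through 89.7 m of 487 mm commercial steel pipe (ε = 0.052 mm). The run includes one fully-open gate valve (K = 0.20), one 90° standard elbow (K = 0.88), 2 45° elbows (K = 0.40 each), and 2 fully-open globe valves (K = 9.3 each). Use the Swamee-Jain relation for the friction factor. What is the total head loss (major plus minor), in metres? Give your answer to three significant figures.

V = 4Q/(πD²) = 2.051 m/s; V²/2g = 0.2144 m
Re = 6.79×10^5, ε/D = 1.07×10^-4 → f = 0.01408 (Swamee-Jain)
Major: h_f = f(L/D)·V²/2g = 0.01408·184.2·0.2144 = 0.5561 m
Minor: ΣK = 20.5; h_m = ΣK·V²/2g = 4.390 m
Total H_L = 0.5561 + 4.390 = 4.946 m

H_L ≈ 4.95 m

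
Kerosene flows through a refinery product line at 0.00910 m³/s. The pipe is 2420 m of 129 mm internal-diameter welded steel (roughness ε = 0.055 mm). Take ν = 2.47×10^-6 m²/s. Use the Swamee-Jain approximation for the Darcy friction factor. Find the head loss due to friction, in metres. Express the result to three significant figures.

h_f ≈ 11.0 m

V = 4Q/(πD²) = 4·0.00910/(π·0.129²) = 0.6963 m/s
Re = VD/ν = 0.6963·0.129/2.47×10^-6 = 3.64×10^4 → turbulent
ε/D = 0.055/129 = 4.26×10^-4
Swamee-Jain: f = 0.02371
h_f = f(L/D)V²/(2g) = 0.02371·(2420/0.129)·0.6963²/(2·9.81) = 10.99 m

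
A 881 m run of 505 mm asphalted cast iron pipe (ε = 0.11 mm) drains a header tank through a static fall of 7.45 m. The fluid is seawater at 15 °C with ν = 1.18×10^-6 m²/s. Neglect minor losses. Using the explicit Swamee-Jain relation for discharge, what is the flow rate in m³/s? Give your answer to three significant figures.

Swamee-Jain (Type II): Q = -0.965·√(gD⁵h_f/L)·ln[ε/(3.7D) + √(3.17ν²L/(gD³h_f))]
√(gD⁵h_f/L) = √(9.81·0.505⁵·7.45/881) = 0.05220
ε/(3.7D) = 5.89×10^-5; √(3.17ν²L/(gD³h_f)) = 2.03×10^-5
Q = -0.965·0.05220·ln(7.920×10^-5) = 0.4757 m³/s
Check: V = 2.37 m/s, Re = 1.02×10^6, f = 0.01495, h_f = 7.50 m ≈ 7.45 m ✓

Q ≈ 0.476 m³/s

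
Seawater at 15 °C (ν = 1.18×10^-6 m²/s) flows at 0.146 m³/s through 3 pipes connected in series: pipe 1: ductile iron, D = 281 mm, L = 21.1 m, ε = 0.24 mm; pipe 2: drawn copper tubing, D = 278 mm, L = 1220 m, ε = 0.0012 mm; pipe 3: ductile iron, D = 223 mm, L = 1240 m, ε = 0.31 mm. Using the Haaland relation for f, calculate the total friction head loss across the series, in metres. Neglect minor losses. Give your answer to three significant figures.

H ≈ 103 m

Pipe 1: V = 2.354 m/s, Re = 5.61×10^5, ε/D = 8.54×10^-4, f = 0.01946, h_1 = f(L/D)V²/2g = 0.4129 m
Pipe 2: V = 2.405 m/s, Re = 5.67×10^5, ε/D = 4.32×10^-6, f = 0.01283, h_2 = f(L/D)V²/2g = 16.60 m
Pipe 3: V = 3.738 m/s, Re = 7.06×10^5, ε/D = 0.00139, f = 0.02165, h_3 = f(L/D)V²/2g = 85.73 m
Series → Q common, losses add: H = Σh = 102.7 m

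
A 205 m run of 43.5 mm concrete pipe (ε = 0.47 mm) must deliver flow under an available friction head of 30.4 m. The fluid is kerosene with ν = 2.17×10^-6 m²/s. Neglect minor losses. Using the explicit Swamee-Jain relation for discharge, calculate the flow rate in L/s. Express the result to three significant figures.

Q ≈ 2.63 L/s

Swamee-Jain (Type II): Q = -0.965·√(gD⁵h_f/L)·ln[ε/(3.7D) + √(3.17ν²L/(gD³h_f))]
√(gD⁵h_f/L) = √(9.81·0.0435⁵·30.4/205) = 4.760×10^-4
ε/(3.7D) = 0.00292; √(3.17ν²L/(gD³h_f)) = 3.53×10^-4
Q = -0.965·4.760×10^-4·ln(0.003273) = 0.002628 m³/s
Check: V = 1.77 m/s, Re = 3.55×10^4, f = 0.04095, h_f = 30.8 m ≈ 30.4 m ✓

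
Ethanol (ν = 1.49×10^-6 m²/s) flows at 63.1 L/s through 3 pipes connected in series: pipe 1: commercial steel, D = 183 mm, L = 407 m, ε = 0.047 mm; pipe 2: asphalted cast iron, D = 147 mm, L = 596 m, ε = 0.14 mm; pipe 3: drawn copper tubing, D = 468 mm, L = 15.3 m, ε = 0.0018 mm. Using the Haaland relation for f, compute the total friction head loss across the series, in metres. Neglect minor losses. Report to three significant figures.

H ≈ 68.4 m

Pipe 1: V = 2.399 m/s, Re = 2.95×10^5, ε/D = 2.57×10^-4, f = 0.01652, h_1 = f(L/D)V²/2g = 10.78 m
Pipe 2: V = 3.718 m/s, Re = 3.67×10^5, ε/D = 9.52×10^-4, f = 0.02017, h_2 = f(L/D)V²/2g = 57.61 m
Pipe 3: V = 0.3668 m/s, Re = 1.15×10^5, ε/D = 3.85×10^-6, f = 0.01732, h_3 = f(L/D)V²/2g = 0.003884 m
Series → Q common, losses add: H = Σh = 68.40 m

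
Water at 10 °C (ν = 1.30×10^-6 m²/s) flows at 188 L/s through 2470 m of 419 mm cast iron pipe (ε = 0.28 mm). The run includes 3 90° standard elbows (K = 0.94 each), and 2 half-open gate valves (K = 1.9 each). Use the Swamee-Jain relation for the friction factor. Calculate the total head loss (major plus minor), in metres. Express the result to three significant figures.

V = 4Q/(πD²) = 1.363 m/s; V²/2g = 0.09475 m
Re = 4.39×10^5, ε/D = 6.68×10^-4 → f = 0.01886 (Swamee-Jain)
Major: h_f = f(L/D)·V²/2g = 0.01886·5895·0.09475 = 10.53 m
Minor: ΣK = 6.62; h_m = ΣK·V²/2g = 0.6272 m
Total H_L = 10.53 + 0.6272 = 11.16 m

H_L ≈ 11.2 m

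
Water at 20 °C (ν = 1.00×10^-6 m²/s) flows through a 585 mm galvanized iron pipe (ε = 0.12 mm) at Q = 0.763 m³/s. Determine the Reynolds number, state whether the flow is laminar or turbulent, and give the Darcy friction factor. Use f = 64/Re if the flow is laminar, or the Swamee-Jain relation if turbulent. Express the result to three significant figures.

Re ≈ 1.66×10^6; turbulent; f ≈ 0.0145

V = 4Q/(πD²) = 2.839 m/s
Re = VD/ν = 2.839·0.585/1.00×10^-6 = 1.66×10^6
Re > 4000 → turbulent; ε/D = 2.05×10^-4
Swamee-Jain: f = 0.01448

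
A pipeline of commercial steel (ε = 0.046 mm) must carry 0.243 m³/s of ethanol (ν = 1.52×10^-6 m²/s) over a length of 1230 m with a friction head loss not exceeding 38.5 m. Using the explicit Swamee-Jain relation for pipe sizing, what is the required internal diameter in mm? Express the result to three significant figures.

Swamee-Jain (Type III): D = 0.66·[ε^1.25·(LQ²/(gh_f))^4.75 + ν·Q^9.4·(L/(gh_f))^5.2]^0.04
LQ²/(gh_f) = 0.1923; L/(gh_f) = 3.257
Term 1 = ε^1.25·(…)^4.75 = 1.50×10^-9; Term 2 = ν·Q^9.4·(…)^5.2 = 1.18×10^-9
D = 0.66·(1.50×10^-9 + 1.18×10^-9)^0.04 = 0.2997 m = 300 mm
Check: V = 3.44 m/s, Re = 6.79×10^5, f = 0.01465, h_f = 36.3 m ≈ 38.5 m ✓

D ≈ 300 mm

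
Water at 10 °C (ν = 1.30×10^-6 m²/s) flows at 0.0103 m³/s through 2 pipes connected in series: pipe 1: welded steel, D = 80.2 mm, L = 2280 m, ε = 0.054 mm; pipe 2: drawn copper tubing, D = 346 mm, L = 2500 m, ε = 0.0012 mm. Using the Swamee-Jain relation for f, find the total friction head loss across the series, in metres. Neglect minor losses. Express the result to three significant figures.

Pipe 1: V = 2.039 m/s, Re = 1.26×10^5, ε/D = 6.73×10^-4, f = 0.02062, h_1 = f(L/D)V²/2g = 124.2 m
Pipe 2: V = 0.1095 m/s, Re = 2.92×10^4, ε/D = 3.47×10^-6, f = 0.02354, h_2 = f(L/D)V²/2g = 0.1040 m
Series → Q common, losses add: H = Σh = 124.3 m

H ≈ 124 m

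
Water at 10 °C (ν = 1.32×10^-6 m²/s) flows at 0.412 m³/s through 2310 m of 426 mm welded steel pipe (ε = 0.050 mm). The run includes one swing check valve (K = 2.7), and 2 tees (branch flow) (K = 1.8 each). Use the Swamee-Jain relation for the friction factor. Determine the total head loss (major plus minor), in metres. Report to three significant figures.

V = 4Q/(πD²) = 2.891 m/s; V²/2g = 0.4259 m
Re = 9.33×10^5, ε/D = 1.17×10^-4 → f = 0.01383 (Swamee-Jain)
Major: h_f = f(L/D)·V²/2g = 0.01383·5423·0.4259 = 31.94 m
Minor: ΣK = 6.30; h_m = ΣK·V²/2g = 2.683 m
Total H_L = 31.94 + 2.683 = 34.62 m

H_L ≈ 34.6 m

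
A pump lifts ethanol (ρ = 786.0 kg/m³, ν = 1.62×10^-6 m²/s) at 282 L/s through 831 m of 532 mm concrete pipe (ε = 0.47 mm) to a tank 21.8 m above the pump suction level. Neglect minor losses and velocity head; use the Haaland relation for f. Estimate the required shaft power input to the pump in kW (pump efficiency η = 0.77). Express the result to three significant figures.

P_shaft ≈ 68.7 kW

V = 4Q/(πD²) = 1.269 m/s; Re = 4.17×10^5; ε/D = 8.83×10^-4; f = 0.01977
h_f = f(L/D)V²/2g = 2.534 m
Total head H = z + h_f = 21.8 + 2.534 = 24.33 m
P_hyd = ρgQH = 786.0·9.81·0.282·24.33 = 52.91 kW
P_shaft = P_hyd/η = 52.91/0.77 = 68.72 kW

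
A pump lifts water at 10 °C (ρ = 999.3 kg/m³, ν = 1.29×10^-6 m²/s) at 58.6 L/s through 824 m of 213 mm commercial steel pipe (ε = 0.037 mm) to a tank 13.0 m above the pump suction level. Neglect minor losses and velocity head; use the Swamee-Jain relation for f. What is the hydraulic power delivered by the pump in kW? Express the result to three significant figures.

P_hyd ≈ 12.5 kW

V = 4Q/(πD²) = 1.645 m/s; Re = 2.72×10^5; ε/D = 1.74×10^-4; f = 0.01629
h_f = f(L/D)V²/2g = 8.685 m
Total head H = z + h_f = 13.0 + 8.685 = 21.69 m
P_hyd = ρgQH = 999.3·9.81·0.0586·21.69 = 12.46 kW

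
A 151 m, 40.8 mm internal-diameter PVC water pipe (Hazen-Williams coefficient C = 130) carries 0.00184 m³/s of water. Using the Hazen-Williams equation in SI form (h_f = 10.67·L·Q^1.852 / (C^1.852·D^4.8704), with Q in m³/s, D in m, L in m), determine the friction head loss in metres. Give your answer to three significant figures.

h_f = 10.67·151·0.00184^1.852 / (130^1.852·0.0408^4.8704) = 9.845 m

h_f ≈ 9.84 m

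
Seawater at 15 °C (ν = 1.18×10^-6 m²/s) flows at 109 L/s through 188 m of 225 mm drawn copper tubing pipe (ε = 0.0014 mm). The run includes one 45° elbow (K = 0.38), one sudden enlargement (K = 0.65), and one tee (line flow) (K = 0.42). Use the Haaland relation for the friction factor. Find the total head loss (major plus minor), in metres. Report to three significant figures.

H_L ≈ 4.73 m

V = 4Q/(πD²) = 2.741 m/s; V²/2g = 0.3830 m
Re = 5.23×10^5, ε/D = 6.22×10^-6 → f = 0.01303 (Haaland)
Major: h_f = f(L/D)·V²/2g = 0.01303·835.6·0.3830 = 4.171 m
Minor: ΣK = 1.45; h_m = ΣK·V²/2g = 0.5554 m
Total H_L = 4.171 + 0.5554 = 4.726 m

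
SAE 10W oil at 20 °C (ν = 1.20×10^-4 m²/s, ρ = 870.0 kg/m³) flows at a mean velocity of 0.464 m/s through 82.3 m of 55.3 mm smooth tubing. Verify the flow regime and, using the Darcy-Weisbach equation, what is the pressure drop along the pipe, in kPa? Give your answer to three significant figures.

Δp ≈ 41.7 kPa

Re = VD/ν = 0.464·0.05530/1.20×10^-4 = 214 → laminar (Re < 2300)
f = 64/Re = 0.2993
h_f = f(L/D)V²/(2g) = 0.2993·(82.3/0.05530)·0.464²/(2·9.81) = 4.888 m
Δp = ρg·h_f = 870.0·9.81·4.888 = 41.72 kPa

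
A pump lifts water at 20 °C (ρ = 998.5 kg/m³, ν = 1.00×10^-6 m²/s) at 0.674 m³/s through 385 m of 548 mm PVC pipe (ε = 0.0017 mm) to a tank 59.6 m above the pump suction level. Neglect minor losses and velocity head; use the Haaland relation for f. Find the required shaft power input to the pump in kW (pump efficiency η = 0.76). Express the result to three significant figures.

P_shaft ≈ 545 kW

V = 4Q/(πD²) = 2.858 m/s; Re = 1.57×10^6; ε/D = 3.10×10^-6; f = 0.01083
h_f = f(L/D)V²/2g = 3.167 m
Total head H = z + h_f = 59.6 + 3.167 = 62.77 m
P_hyd = ρgQH = 998.5·9.81·0.674·62.77 = 414.4 kW
P_shaft = P_hyd/η = 414.4/0.76 = 545.2 kW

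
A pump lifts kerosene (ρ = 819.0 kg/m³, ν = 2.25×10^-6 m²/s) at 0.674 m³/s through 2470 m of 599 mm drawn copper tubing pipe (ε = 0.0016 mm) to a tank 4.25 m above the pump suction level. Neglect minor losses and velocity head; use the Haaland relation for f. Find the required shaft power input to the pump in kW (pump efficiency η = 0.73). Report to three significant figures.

P_shaft ≈ 143 kW

V = 4Q/(πD²) = 2.392 m/s; Re = 6.37×10^5; ε/D = 2.67×10^-6; f = 0.01255
h_f = f(L/D)V²/2g = 15.09 m
Total head H = z + h_f = 4.25 + 15.09 = 19.34 m
P_hyd = ρgQH = 819.0·9.81·0.674·19.34 = 104.7 kW
P_shaft = P_hyd/η = 104.7/0.73 = 143.5 kW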